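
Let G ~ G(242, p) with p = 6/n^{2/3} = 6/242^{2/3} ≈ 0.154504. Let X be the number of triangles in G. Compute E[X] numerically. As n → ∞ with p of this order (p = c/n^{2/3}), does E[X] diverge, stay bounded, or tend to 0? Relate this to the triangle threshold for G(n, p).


Number of potential triangles: C(242, 3) = 2332880.
Each occurs with probability p³ ≈ (0.154504)³ ≈ 3.68827266e-03.
By linearity: E[X] = C(242, 3)·p³ ≈ 2332880 · 3.68827266e-03 ≈ 8604.297521.
Since α = 2/3 < 1, p = c/n^{2/3} ≫ 1/n is above the triangle threshold p ~ 1/n. Asymptotically E[X] ~ (c³/6)·n^{3(1−α)} = (6³/6)·n^{1} → ∞; triangles are abundant w.h.p.

E[X] ≈ 8604.297521; in regime p = Θ(1/n^{2/3}) E[X] diverges (above the triangle threshold p ~ 1/n).


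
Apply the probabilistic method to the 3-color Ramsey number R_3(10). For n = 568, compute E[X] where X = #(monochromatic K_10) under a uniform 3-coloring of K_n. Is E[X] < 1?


E[X] = C(568, 10) · 3^{1 − 45} = 889446337783744949208 · 3^{−44} = 889446337783744949208/984770902183611232881.
As a reduced fraction: E[X] = 98827370864860549912/109418989131512359209 ≈ 0.9032.
Is E[X] < 1? YES.
Since E[X] < 1, there exists a 3-coloring of K_{568} with no monochromatic K_10; hence R_3(10) > 568.

E[X] = 98827370864860549912/109418989131512359209 ≈ 0.9032; E[X] < 1, so R_3(10) > 568.


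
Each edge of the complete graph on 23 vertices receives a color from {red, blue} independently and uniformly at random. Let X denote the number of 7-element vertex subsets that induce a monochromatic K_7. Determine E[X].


Let X = Σ_S X_S over the C(23, 7) = 245157 subsets S of size 7, where X_S = 1 if the K_7 on S is monochromatic.
For a fixed S, the K_7 on S has C(7, 2) = 21 edges. P[all 21 edges red] = (1/2)^21, and likewise for blue, so P[monochromatic] = 2·(1/2)^21 = 2^{1 − 21} = 1/1048576.
Summing: E[X] = C(23, 7) · 2^{1 − 21} = 245157 · 1/1048576 = 245157/1048576.
Numerically: E[X] ≈ 0.233800.

E[X] = C(23,7)·2^(1−C(7,2)) = 245157/1048576 ≈ 0.233800.


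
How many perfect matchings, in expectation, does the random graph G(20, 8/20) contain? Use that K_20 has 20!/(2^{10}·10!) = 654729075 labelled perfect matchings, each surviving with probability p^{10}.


K_20 has 20!/(2^{10}·10!) = 654729075 labelled perfect matchings.
For each such perfect matching H, let X_H = 1 if all 10 edges of H are present in G. Then P[X_H = 1] = p^{10} = (2/5)^{10} = 1024/9765625.
By linearity: E[X] = Σ_H E[X_H] = 654729075 · p^{10} = 654729075 · 1024/9765625 = 26817702912/390625.
Numerically: E[X] ≈ 6.865e+04.

E[X] = 654729075 · (2/5)^{10} = 26817702912/390625 ≈ 6.865e+04.


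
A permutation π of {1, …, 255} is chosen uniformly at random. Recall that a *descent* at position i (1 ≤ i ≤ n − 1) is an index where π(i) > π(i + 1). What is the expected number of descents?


Write X = Σ X_I over i = 1, …, 254, with X_I the indicator of one descent.
There are 254 indicators.
For each fixed i, the pair (π(i), π(i+1)) is a uniformly random ordered pair of distinct values from {1, …, 255}; by symmetry P[π(i) > π(i+1)] = 1/2.
By linearity: E[X] = 254 · (1/2) = (255 − 1) · (1/2) = 127 ≈ 127.000.

E[X] = 127 = 127.000.


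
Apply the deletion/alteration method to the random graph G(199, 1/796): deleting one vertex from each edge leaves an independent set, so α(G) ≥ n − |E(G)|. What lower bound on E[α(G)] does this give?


E[|E(G)|] = C(199, 2)·p = 19701 · (1/796) = 99/4.
E[α(G)] ≥ n − E[|E(G)|] = 199 − 99/4 = 697/4.
Numerically: ≈ 174.250000.
(This is only a lower bound; the true E[α(G)] may be larger.)

E[α(G)] ≥ 697/4 ≈ 174.250000.


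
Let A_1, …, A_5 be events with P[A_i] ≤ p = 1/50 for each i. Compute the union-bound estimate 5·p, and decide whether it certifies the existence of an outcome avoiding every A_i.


Union bound: P[∪_{i=1}^{5} A_i] ≤ Σ_i P[A_i] ≤ 5·p = 5·(1/50) = 1/10.
Numerically: 1/10 ≈ 0.100.
Is 1/10 < 1? YES.
Since P[∪ A_i] ≤ 1/10 < 1, the complement has P[∩ A_i^c] ≥ 1 − 1/10 = 9/10 > 0, so some outcome avoids every A_i.

5·p = 1/10 ≈ 0.100; existence CERTIFIED by the union bound.


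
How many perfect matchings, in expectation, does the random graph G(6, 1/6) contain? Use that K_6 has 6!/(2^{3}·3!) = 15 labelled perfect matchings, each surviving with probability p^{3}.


K_6 has 6!/(2^{3}·3!) = 15 labelled perfect matchings.
For each such perfect matching H, let X_H = 1 if all 3 edges of H are present in G. Then P[X_H = 1] = p^{3} = (1/6)^{3} = 1/216.
By linearity: E[X] = Σ_H E[X_H] = 15 · p^{3} = 15 · 1/216 = 5/72.
Numerically: E[X] ≈ 0.06944.

E[X] = 15 · (1/6)^{3} = 5/72 ≈ 0.06944.


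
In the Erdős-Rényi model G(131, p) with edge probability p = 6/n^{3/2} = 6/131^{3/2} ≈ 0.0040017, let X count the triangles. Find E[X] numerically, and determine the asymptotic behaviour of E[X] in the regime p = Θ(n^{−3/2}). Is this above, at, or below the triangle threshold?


Number of potential triangles: C(131, 3) = 366145.
Each occurs with probability p³ ≈ (0.0040017)³ ≈ 6.4081537e-08.
By linearity: E[X] = C(131, 3)·p³ ≈ 366145 · 6.4081537e-08 ≈ 0.02346.
Since α = 3/2 > 1, p = c/n^{3/2} = o(1/n) is below the triangle threshold p ~ 1/n. Asymptotically E[X] ~ (c³/6)·n^{3(1−α)} = (6³/6)·n^{-1.5} → 0, so by Markov's inequality G has no triangles w.h.p.

E[X] ≈ 0.02346; in regime p = Θ(1/n^{3/2}) E[X] tends to 0 (below the triangle threshold p ~ 1/n).


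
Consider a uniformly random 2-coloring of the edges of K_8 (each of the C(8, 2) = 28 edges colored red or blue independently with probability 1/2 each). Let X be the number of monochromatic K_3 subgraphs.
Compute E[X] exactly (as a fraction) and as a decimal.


Let X = Σ_S X_S over the C(8, 3) = 56 subsets S of size 3, where X_S = 1 if the K_3 on S is monochromatic.
For a fixed S, the K_3 on S has C(3, 2) = 3 edges. P[all 3 edges red] = (1/2)^3, and likewise for blue, so P[monochromatic] = 2·(1/2)^3 = 2^{1 − 3} = 1/4.
By linearity: E[X] = C(8, 3) · 2^{1 − 3} = 56 · 1/4 = 14.
Numerically: E[X] ≈ 14.0000.

E[X] = C(8,3)·2^(1−C(3,2)) = 14 ≈ 14.0000.


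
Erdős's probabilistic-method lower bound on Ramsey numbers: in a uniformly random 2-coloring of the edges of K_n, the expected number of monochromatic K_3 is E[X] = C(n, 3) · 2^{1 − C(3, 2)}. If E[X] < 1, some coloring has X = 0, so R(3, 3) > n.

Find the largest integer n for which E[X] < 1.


We need C(n, 3) · 2^{1 − 3} < 1, i.e. C(n, 3) < 2^{3 − 1} = 4.
Check values of n near the boundary:
  n = 3: C(3, 3) = 1; 1 < 4? YES
  n = 4: C(4, 3) = 4; 4 < 4? NO
The largest n with C(n, 3) < 4 is n = 3 (where E[X] = 1/4 ≈ 0.250000). Hence R(3, 3) > 3, i.e. R(3, 3) ≥ 4.

Largest n = 3; hence R(3, 3) > 3.


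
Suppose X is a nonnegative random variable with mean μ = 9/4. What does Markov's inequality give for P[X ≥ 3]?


μ = E[X] = 9/4, a = 3.
Markov: P[X ≥ 3] ≤ μ/a = (9/4)/3 = 3/4.
Numerically: ≈ 0.75000.
(Since a = 3 > μ = 2.25000, the bound 3/4 is < 1 and informative.)

P[X ≥ 3] ≤ 3/4 ≈ 0.75000.


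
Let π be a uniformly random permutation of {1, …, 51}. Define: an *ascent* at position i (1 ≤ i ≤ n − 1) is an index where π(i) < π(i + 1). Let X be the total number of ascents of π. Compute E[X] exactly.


Write X = Σ X_I over i = 1, …, 50, with X_I the indicator of one ascent.
There are 50 indicators.
For each fixed i, the pair (π(i), π(i+1)) is a uniformly random ordered pair of distinct values from {1, …, 51}; by symmetry P[π(i) < π(i+1)] = 1/2.
By linearity: E[X] = 50 · (1/2) = (51 − 1) · (1/2) = 25 ≈ 25.000000.

E[X] = 25 = 25.000000.


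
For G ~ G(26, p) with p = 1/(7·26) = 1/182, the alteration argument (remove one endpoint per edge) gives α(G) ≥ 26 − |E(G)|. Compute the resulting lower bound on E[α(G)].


E[|E(G)|] = C(26, 2)·p = 325 · (1/182) = 25/14.
E[α(G)] ≥ n − E[|E(G)|] = 26 − 25/14 = 339/14.
Numerically: ≈ 24.214286.
(This is only a lower bound; the true E[α(G)] may be larger.)

E[α(G)] ≥ 339/14 ≈ 24.214286.


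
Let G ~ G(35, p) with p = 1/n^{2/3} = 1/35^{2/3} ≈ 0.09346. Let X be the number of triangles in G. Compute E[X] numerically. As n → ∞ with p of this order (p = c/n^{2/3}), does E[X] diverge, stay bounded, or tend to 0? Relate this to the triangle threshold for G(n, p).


Number of potential triangles: C(35, 3) = 6545.
Each occurs with probability p³ ≈ (0.09346)³ ≈ 8.163265e-04.
By linearity: E[X] = C(35, 3)·p³ ≈ 6545 · 8.163265e-04 ≈ 5.3429.
Since α = 2/3 < 1, p = c/n^{2/3} ≫ 1/n is above the triangle threshold p ~ 1/n. Asymptotically E[X] ~ (c³/6)·n^{3(1−α)} = (1³/6)·n^{1} → ∞; triangles are abundant w.h.p.

E[X] ≈ 5.3429; in regime p = Θ(1/n^{2/3}) E[X] diverges (above the triangle threshold p ~ 1/n).


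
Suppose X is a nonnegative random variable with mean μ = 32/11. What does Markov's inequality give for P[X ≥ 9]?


μ = E[X] = 32/11, a = 9.
Markov: P[X ≥ 9] ≤ μ/a = (32/11)/9 = 32/99.
Numerically: ≈ 0.323.
(Since a = 9 > μ = 2.909, the bound 32/99 is < 1 and informative.)

P[X ≥ 9] ≤ 32/99 ≈ 0.323.


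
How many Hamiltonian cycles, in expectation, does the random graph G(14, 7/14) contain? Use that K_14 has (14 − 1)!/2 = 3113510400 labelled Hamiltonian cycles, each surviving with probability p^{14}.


K_14 has (14 − 1)!/2 = 3113510400 labelled Hamiltonian cycles.
For each such Hamiltonian cycle H, let X_H = 1 if all 14 edges of H are present in G. Then P[X_H = 1] = p^{14} = (1/2)^{14} = 1/16384.
By linearity: E[X] = Σ_H E[X_H] = 3113510400 · p^{14} = 3113510400 · 1/16384 = 6081075/32.
Numerically: E[X] ≈ 1.9e+05.

E[X] = 3113510400 · (1/2)^{14} = 6081075/32 ≈ 1.9e+05.


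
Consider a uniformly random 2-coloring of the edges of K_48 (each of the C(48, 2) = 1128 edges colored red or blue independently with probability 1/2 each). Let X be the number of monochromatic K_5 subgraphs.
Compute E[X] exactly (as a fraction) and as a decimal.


Let X = Σ_S X_S over the C(48, 5) = 1712304 subsets S of size 5, where X_S = 1 if the K_5 on S is monochromatic.
For a fixed S, the K_5 on S has C(5, 2) = 10 edges. P[all 10 edges red] = (1/2)^10, and likewise for blue, so P[monochromatic] = 2·(1/2)^10 = 2^{1 − 10} = 1/512.
Summing: E[X] = C(48, 5) · 2^{1 − 10} = 1712304 · 1/512 = 107019/32.
Numerically: E[X] ≈ 3344.344.

E[X] = C(48,5)·2^(1−C(5,2)) = 107019/32 ≈ 3344.344.


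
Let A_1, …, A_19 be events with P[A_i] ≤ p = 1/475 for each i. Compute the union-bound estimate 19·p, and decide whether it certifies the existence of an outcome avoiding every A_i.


Union bound: P[∪_{i=1}^{19} A_i] ≤ Σ_i P[A_i] ≤ 19·p = 19·(1/475) = 1/25.
Numerically: 1/25 ≈ 0.04000.
Is 1/25 < 1? YES.
Since P[∪ A_i] ≤ 1/25 < 1, the complement has P[∩ A_i^c] ≥ 1 − 1/25 = 24/25 > 0, so some outcome avoids every A_i.

19·p = 1/25 ≈ 0.04000; existence CERTIFIED by the union bound.


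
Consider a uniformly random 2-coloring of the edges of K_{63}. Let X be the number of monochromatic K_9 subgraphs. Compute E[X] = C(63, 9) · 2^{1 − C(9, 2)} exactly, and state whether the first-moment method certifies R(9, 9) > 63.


E[X] = C(63, 9) · 2^{1 − 36} = 23667689815 · 2^{−35} = 23667689815/34359738368.
As a reduced fraction: E[X] = 23667689815/34359738368 ≈ 0.68882.
Is E[X] < 1? YES.
Since E[X] < 1, there exists a 2-coloring of K_{63} with no monochromatic K_9; hence R(9, 9) > 63.

E[X] = 23667689815/34359738368 ≈ 0.68882; E[X] < 1, so R(9, 9) > 63.


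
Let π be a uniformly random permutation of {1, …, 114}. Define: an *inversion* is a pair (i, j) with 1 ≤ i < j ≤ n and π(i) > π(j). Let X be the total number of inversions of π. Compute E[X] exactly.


Write X = Σ X_I over the C(114, 2) = 6441 pairs i < j, with X_I the indicator of one inversion.
There are 6441 indicators.
For each fixed pair i < j, the values π(i) and π(j) are two distinct elements of {1, …, 114} in uniformly random order; by symmetry P[π(i) > π(j)] = 1/2.
By linearity: E[X] = 6441 · (1/2) = C(114, 2) · (1/2) = 6441/2 = 6441/2 ≈ 3220.50000.

E[X] = 6441/2 = 3220.50000.


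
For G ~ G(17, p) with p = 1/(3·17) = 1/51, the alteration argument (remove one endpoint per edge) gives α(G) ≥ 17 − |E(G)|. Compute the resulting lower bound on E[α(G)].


E[|E(G)|] = C(17, 2)·p = 136 · (1/51) = 8/3.
E[α(G)] ≥ n − E[|E(G)|] = 17 − 8/3 = 43/3.
Numerically: ≈ 14.33333.
(This is only a lower bound; the true E[α(G)] may be larger.)

E[α(G)] ≥ 43/3 ≈ 14.33333.


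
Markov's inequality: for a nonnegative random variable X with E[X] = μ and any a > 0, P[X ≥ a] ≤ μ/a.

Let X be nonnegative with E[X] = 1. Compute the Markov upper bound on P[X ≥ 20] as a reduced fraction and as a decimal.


μ = E[X] = 1, a = 20.
Markov: P[X ≥ 20] ≤ μ/a = (1)/20 = 1/20.
Numerically: ≈ 0.05000.
(Since a = 20 > μ = 1.00000, the bound 1/20 is < 1 and informative.)

P[X ≥ 20] ≤ 1/20 ≈ 0.05000.


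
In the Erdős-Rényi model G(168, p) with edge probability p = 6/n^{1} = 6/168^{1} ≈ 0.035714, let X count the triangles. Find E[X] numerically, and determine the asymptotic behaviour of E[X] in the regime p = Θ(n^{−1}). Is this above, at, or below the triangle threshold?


Number of potential triangles: C(168, 3) = 776216.
Each occurs with probability p³ ≈ (0.035714)³ ≈ 4.5553936e-05.
By linearity: E[X] = C(168, 3)·p³ ≈ 776216 · 4.5553936e-05 ≈ 35.35969.
Here α = 1, so p = 6/n is exactly at the triangle threshold p ~ 1/n. Asymptotically E[X] → c³/6 = 6³/6 = 36 ≈ 36.00000, a bounded constant. In this regime the triangle count is asymptotically Poisson(c³/6).

E[X] ≈ 35.35969; in regime p = Θ(1/n^{1}) E[X] stays bounded (at the triangle threshold p ~ 1/n).


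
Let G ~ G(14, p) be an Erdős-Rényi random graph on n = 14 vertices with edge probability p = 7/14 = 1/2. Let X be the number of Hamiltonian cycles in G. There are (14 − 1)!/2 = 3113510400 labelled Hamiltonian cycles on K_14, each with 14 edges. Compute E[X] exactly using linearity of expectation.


K_14 has (14 − 1)!/2 = 3113510400 labelled Hamiltonian cycles.
For each such Hamiltonian cycle H, let X_H = 1 if all 14 edges of H are present in G. Then P[X_H = 1] = p^{14} = (1/2)^{14} = 1/16384.
By linearity: E[X] = Σ_H E[X_H] = 3113510400 · p^{14} = 3113510400 · 1/16384 = 6081075/32.
Numerically: E[X] ≈ 1.9e+05.

E[X] = 3113510400 · (1/2)^{14} = 6081075/32 ≈ 1.9e+05.


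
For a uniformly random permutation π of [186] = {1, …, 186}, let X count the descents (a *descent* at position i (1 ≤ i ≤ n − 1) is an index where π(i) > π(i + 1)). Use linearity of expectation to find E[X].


Write X = Σ X_I over i = 1, …, 185, with X_I the indicator of one descent.
There are 185 indicators.
For each fixed i, the pair (π(i), π(i+1)) is a uniformly random ordered pair of distinct values from {1, …, 186}; by symmetry P[π(i) > π(i+1)] = 1/2.
By linearity: E[X] = 185 · (1/2) = (186 − 1) · (1/2) = 185/2 ≈ 92.50000.

E[X] = 185/2 = 92.50000.


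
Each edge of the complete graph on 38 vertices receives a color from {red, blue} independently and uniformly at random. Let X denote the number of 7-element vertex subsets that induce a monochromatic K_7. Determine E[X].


Let X = Σ_S X_S over the C(38, 7) = 12620256 subsets S of size 7, where X_S = 1 if the K_7 on S is monochromatic.
For a fixed S, the K_7 on S has C(7, 2) = 21 edges. P[all 21 edges red] = (1/2)^21, and likewise for blue, so P[monochromatic] = 2·(1/2)^21 = 2^{1 − 21} = 1/1048576.
Summing: E[X] = C(38, 7) · 2^{1 − 21} = 12620256 · 1/1048576 = 394383/32768.
Numerically: E[X] ≈ 12.035614.

E[X] = C(38,7)·2^(1−C(7,2)) = 394383/32768 ≈ 12.035614.


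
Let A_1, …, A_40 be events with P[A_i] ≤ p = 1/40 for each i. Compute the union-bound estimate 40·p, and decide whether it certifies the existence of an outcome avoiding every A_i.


Union bound: P[∪_{i=1}^{40} A_i] ≤ Σ_i P[A_i] ≤ 40·p = 40·(1/40) = 1.
Numerically: 1 ≈ 1.00000.
Is 1 < 1? NO.
Since the bound 1 is ≥ 1, the union bound is uninformative here; it does NOT by itself certify existence.

40·p = 1 ≈ 1.00000; existence NOT certified by the union bound.


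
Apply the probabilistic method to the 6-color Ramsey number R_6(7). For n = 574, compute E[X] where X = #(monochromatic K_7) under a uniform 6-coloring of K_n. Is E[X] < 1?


E[X] = C(574, 7) · 6^{1 − 21} = 3926481655188664 · 6^{−20} = 3926481655188664/3656158440062976.
As a reduced fraction: E[X] = 490810206898583/457019805007872 ≈ 1.073936.
Is E[X] < 1? NO.
Since E[X] ≥ 1, the first-moment bound is inconclusive at n = 574; it does NOT by itself certify R_6(7) > 574.

E[X] = 490810206898583/457019805007872 ≈ 1.073936; E[X] ≥ 1; first-moment method inconclusive here.


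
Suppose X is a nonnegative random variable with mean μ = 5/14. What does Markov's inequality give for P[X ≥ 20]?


μ = E[X] = 5/14, a = 20.
Markov: P[X ≥ 20] ≤ μ/a = (5/14)/20 = 1/56.
Numerically: ≈ 0.018.
(Since a = 20 > μ = 0.357, the bound 1/56 is < 1 and informative.)

P[X ≥ 20] ≤ 1/56 ≈ 0.018.


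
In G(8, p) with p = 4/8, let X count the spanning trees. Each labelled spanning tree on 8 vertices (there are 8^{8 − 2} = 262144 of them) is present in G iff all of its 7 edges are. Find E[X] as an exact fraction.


K_8 has 8^{8 − 2} = 262144 labelled spanning trees.
For each such spanning tree H, let X_H = 1 if all 7 edges of H are present in G. Then P[X_H = 1] = p^{7} = (1/2)^{7} = 1/128.
By linearity: E[X] = Σ_H E[X_H] = 262144 · p^{7} = 262144 · 1/128 = 2048.
Numerically: E[X] ≈ 2048.

E[X] = 262144 · (1/2)^{7} = 2048 ≈ 2048.


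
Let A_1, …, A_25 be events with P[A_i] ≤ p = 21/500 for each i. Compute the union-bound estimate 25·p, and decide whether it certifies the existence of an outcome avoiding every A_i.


Union bound: P[∪_{i=1}^{25} A_i] ≤ Σ_i P[A_i] ≤ 25·p = 25·(21/500) = 21/20.
Numerically: 21/20 ≈ 1.050000.
Is 21/20 < 1? NO.
Since the bound 21/20 is ≥ 1, the union bound is uninformative here; it does NOT by itself certify existence.

25·p = 21/20 ≈ 1.050000; existence NOT certified by the union bound.


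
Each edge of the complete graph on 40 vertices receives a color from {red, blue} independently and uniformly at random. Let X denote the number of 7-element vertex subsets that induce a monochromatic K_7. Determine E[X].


Let X = Σ_S X_S over the C(40, 7) = 18643560 subsets S of size 7, where X_S = 1 if the K_7 on S is monochromatic.
For a fixed S, the K_7 on S has C(7, 2) = 21 edges. P[all 21 edges red] = (1/2)^21, and likewise for blue, so P[monochromatic] = 2·(1/2)^21 = 2^{1 − 21} = 1/1048576.
By linearity: E[X] = C(40, 7) · 2^{1 − 21} = 18643560 · 1/1048576 = 2330445/131072.
Numerically: E[X] ≈ 17.77988.

E[X] = C(40,7)·2^(1−C(7,2)) = 2330445/131072 ≈ 17.77988.


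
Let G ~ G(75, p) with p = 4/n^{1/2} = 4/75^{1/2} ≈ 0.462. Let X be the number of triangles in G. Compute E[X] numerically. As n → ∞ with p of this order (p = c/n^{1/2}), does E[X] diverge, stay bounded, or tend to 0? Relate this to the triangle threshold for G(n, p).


Number of potential triangles: C(75, 3) = 67525.
Each occurs with probability p³ ≈ (0.462)³ ≈ 9.85344e-02.
By linearity: E[X] = C(75, 3)·p³ ≈ 67525 · 9.85344e-02 ≈ 6653.538.
Since α = 1/2 < 1, p = c/n^{1/2} ≫ 1/n is above the triangle threshold p ~ 1/n. Asymptotically E[X] ~ (c³/6)·n^{3(1−α)} = (4³/6)·n^{1.5} → ∞; triangles are abundant w.h.p.

E[X] ≈ 6653.538; in regime p = Θ(1/n^{1/2}) E[X] diverges (above the triangle threshold p ~ 1/n).


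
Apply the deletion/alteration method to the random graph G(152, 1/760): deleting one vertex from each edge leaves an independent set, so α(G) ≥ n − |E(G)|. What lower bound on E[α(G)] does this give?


E[|E(G)|] = C(152, 2)·p = 11476 · (1/760) = 151/10.
E[α(G)] ≥ n − E[|E(G)|] = 152 − 151/10 = 1369/10.
Numerically: ≈ 136.90000.
(This is only a lower bound; the true E[α(G)] may be larger.)

E[α(G)] ≥ 1369/10 ≈ 136.90000.


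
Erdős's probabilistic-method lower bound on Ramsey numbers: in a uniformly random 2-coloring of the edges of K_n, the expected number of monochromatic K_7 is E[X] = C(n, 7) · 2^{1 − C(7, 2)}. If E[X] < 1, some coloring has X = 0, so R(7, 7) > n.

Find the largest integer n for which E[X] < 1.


We need C(n, 7) · 2^{1 − 21} < 1, i.e. C(n, 7) < 2^{21 − 1} = 1048576.
Check values of n near the boundary:
  n = 22: C(22, 7) = 170544; 170544 < 1048576? YES
  n = 23: C(23, 7) = 245157; 245157 < 1048576? YES
  n = 24: C(24, 7) = 346104; 346104 < 1048576? YES
  n = 25: C(25, 7) = 480700; 480700 < 1048576? YES
  n = 26: C(26, 7) = 657800; 657800 < 1048576? YES
  n = 27: C(27, 7) = 888030; 888030 < 1048576? YES
  n = 28: C(28, 7) = 1184040; 1184040 < 1048576? NO
  n = 29: C(29, 7) = 1560780; 1560780 < 1048576? NO
  n = 30: C(30, 7) = 2035800; 2035800 < 1048576? NO
The largest n with C(n, 7) < 1048576 is n = 27 (where E[X] = 444015/524288 ≈ 0.84689). Hence R(7, 7) > 27, i.e. R(7, 7) ≥ 28.

Largest n = 27; hence R(7, 7) > 27.


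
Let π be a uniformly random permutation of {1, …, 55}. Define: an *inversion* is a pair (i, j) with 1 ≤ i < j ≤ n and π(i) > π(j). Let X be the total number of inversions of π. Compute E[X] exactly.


Write X = Σ X_I over the C(55, 2) = 1485 pairs i < j, with X_I the indicator of one inversion.
There are 1485 indicators.
For each fixed pair i < j, the values π(i) and π(j) are two distinct elements of {1, …, 55} in uniformly random order; by symmetry P[π(i) > π(j)] = 1/2.
By linearity: E[X] = 1485 · (1/2) = C(55, 2) · (1/2) = 1485/2 = 1485/2 ≈ 742.500.

E[X] = 1485/2 = 742.500.


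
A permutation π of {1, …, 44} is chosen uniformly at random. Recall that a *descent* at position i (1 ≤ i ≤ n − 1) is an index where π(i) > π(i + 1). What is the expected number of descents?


Write X = Σ X_I over i = 1, …, 43, with X_I the indicator of one descent.
There are 43 indicators.
For each fixed i, the pair (π(i), π(i+1)) is a uniformly random ordered pair of distinct values from {1, …, 44}; by symmetry P[π(i) > π(i+1)] = 1/2.
By linearity: E[X] = 43 · (1/2) = (44 − 1) · (1/2) = 43/2 ≈ 21.5000.

E[X] = 43/2 = 21.5000.


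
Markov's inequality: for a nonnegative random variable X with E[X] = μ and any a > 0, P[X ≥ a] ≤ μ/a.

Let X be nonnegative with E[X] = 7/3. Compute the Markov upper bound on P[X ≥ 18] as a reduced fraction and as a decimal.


μ = E[X] = 7/3, a = 18.
Markov: P[X ≥ 18] ≤ μ/a = (7/3)/18 = 7/54.
Numerically: ≈ 0.1296.
(Since a = 18 > μ = 2.3333, the bound 7/54 is < 1 and informative.)

P[X ≥ 18] ≤ 7/54 ≈ 0.1296.


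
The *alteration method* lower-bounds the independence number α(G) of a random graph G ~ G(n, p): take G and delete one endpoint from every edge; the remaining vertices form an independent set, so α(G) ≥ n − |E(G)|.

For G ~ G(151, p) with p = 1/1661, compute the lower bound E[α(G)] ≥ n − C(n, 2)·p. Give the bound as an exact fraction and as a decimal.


E[|E(G)|] = C(151, 2)·p = 11325 · (1/1661) = 75/11.
E[α(G)] ≥ n − E[|E(G)|] = 151 − 75/11 = 1586/11.
Numerically: ≈ 144.182.
(This is only a lower bound; the true E[α(G)] may be larger.)

E[α(G)] ≥ 1586/11 ≈ 144.182.


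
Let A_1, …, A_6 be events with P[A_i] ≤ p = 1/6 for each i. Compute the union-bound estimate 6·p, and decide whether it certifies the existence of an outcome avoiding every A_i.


Union bound: P[∪_{i=1}^{6} A_i] ≤ Σ_i P[A_i] ≤ 6·p = 6·(1/6) = 1.
Numerically: 1 ≈ 1.000.
Is 1 < 1? NO.
Since the bound 1 is ≥ 1, the union bound is uninformative here; it does NOT by itself certify existence.

6·p = 1 ≈ 1.000; existence NOT certified by the union bound.


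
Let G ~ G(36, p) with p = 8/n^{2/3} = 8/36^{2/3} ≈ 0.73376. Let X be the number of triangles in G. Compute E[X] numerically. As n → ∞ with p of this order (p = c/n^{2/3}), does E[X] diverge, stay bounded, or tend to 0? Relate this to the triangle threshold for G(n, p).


Number of potential triangles: C(36, 3) = 7140.
Each occurs with probability p³ ≈ (0.73376)³ ≈ 3.9506173e-01.
By linearity: E[X] = C(36, 3)·p³ ≈ 7140 · 3.9506173e-01 ≈ 2820.74074.
Since α = 2/3 < 1, p = c/n^{2/3} ≫ 1/n is above the triangle threshold p ~ 1/n. Asymptotically E[X] ~ (c³/6)·n^{3(1−α)} = (8³/6)·n^{1} → ∞; triangles are abundant w.h.p.

E[X] ≈ 2820.74074; in regime p = Θ(1/n^{2/3}) E[X] diverges (above the triangle threshold p ~ 1/n).


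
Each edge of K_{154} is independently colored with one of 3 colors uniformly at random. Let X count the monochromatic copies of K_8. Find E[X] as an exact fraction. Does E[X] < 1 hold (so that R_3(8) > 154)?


E[X] = C(154, 8) · 3^{1 − 28} = 6521818990995 · 3^{−27} = 6521818990995/7625597484987.
As a reduced fraction: E[X] = 724646554555/847288609443 ≈ 0.855.
Is E[X] < 1? YES.
Since E[X] < 1, there exists a 3-coloring of K_{154} with no monochromatic K_8; hence R_3(8) > 154.

E[X] = 724646554555/847288609443 ≈ 0.855; E[X] < 1, so R_3(8) > 154.


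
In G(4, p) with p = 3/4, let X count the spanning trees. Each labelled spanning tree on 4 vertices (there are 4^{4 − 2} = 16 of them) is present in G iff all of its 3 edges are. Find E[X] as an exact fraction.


K_4 has 4^{4 − 2} = 16 labelled spanning trees.
For each such spanning tree H, let X_H = 1 if all 3 edges of H are present in G. Then P[X_H = 1] = p^{3} = (3/4)^{3} = 27/64.
Summing the indicators: E[X] = Σ_H E[X_H] = 16 · p^{3} = 16 · 27/64 = 27/4.
Numerically: E[X] ≈ 6.75.

E[X] = 16 · (3/4)^{3} = 27/4 ≈ 6.75.


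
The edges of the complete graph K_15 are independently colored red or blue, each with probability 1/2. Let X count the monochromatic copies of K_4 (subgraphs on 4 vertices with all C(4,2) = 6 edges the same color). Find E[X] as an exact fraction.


Let X = Σ_S X_S over the C(15, 4) = 1365 subsets S of size 4, where X_S = 1 if the K_4 on S is monochromatic.
For a fixed S, the K_4 on S has C(4, 2) = 6 edges. P[all 6 edges red] = (1/2)^6, and likewise for blue, so P[monochromatic] = 2·(1/2)^6 = 2^{1 − 6} = 1/32.
By linearity: E[X] = C(15, 4) · 2^{1 − 6} = 1365 · 1/32 = 1365/32.
Numerically: E[X] ≈ 42.6562.

E[X] = C(15,4)·2^(1−C(4,2)) = 1365/32 ≈ 42.6562.


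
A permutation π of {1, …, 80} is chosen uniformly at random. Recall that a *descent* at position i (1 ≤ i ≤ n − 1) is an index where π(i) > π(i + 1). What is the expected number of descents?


Write X = Σ X_I over i = 1, …, 79, with X_I the indicator of one descent.
There are 79 indicators.
For each fixed i, the pair (π(i), π(i+1)) is a uniformly random ordered pair of distinct values from {1, …, 80}; by symmetry P[π(i) > π(i+1)] = 1/2.
By linearity: E[X] = 79 · (1/2) = (80 − 1) · (1/2) = 79/2 ≈ 39.5000.

E[X] = 79/2 = 39.5000.


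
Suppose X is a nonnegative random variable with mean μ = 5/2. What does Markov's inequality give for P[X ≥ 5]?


μ = E[X] = 5/2, a = 5.
Markov: P[X ≥ 5] ≤ μ/a = (5/2)/5 = 1/2.
Numerically: ≈ 0.5000.
(Since a = 5 > μ = 2.5000, the bound 1/2 is < 1 and informative.)

P[X ≥ 5] ≤ 1/2 ≈ 0.5000.


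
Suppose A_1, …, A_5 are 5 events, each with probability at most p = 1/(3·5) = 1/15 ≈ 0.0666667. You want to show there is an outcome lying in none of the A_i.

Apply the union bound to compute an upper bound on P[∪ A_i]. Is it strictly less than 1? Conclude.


Union bound: P[∪_{i=1}^{5} A_i] ≤ Σ_i P[A_i] ≤ 5·p = 5·(1/15) = 1/3.
Numerically: 1/3 ≈ 0.3333333.
Is 1/3 < 1? YES.
Since P[∪ A_i] ≤ 1/3 < 1, the complement has P[∩ A_i^c] ≥ 1 − 1/3 = 2/3 > 0, so some outcome avoids every A_i.

5·p = 1/3 ≈ 0.3333333; existence CERTIFIED by the union bound.


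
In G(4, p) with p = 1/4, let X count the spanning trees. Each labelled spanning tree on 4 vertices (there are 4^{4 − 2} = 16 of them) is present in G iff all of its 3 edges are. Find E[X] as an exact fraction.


K_4 has 4^{4 − 2} = 16 labelled spanning trees.
For each such spanning tree H, let X_H = 1 if all 3 edges of H are present in G. Then P[X_H = 1] = p^{3} = (1/4)^{3} = 1/64.
Summing the indicators: E[X] = Σ_H E[X_H] = 16 · p^{3} = 16 · 1/64 = 1/4.
Numerically: E[X] ≈ 0.25.

E[X] = 16 · (1/4)^{3} = 1/4 ≈ 0.25.


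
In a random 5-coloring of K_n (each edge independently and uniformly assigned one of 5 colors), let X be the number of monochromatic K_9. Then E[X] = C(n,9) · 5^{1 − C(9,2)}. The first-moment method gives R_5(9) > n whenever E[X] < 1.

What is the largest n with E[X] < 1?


We need C(n, 9) · 5^{1 − 36} < 1, i.e. C(n, 9) < 5^{36 − 1} = 2910383045673370361328125.
Check values of n near the boundary:
  n = 2166: C(2166, 9) = 2844037944203015677277940; 2844037944203015677277940 < 2910383045673370361328125? YES
  n = 2167: C(2167, 9) = 2855899084841489792706810; 2855899084841489792706810 < 2910383045673370361328125? YES
  n = 2168: C(2168, 9) = 2867804175977929537095120; 2867804175977929537095120 < 2910383045673370361328125? YES
  n = 2169: C(2169, 9) = 2879753360044504243499683; 2879753360044504243499683 < 2910383045673370361328125? YES
  n = 2170: C(2170, 9) = 2891746779868845075610510; 2891746779868845075610510 < 2910383045673370361328125? YES
  n = 2171: C(2171, 9) = 2903784578674959601827205; 2903784578674959601827205 < 2910383045673370361328125? YES
  n = 2172: C(2172, 9) = 2915866900084148060642020; 2915866900084148060642020 < 2910383045673370361328125? NO
The largest n with C(n, 9) < 2910383045673370361328125 is n = 2171 (where E[X] = 580756915734991920365441/582076609134674072265625 ≈ 0.998). Hence R_5(9) > 2171, i.e. R_5(9) ≥ 2172.

Largest n = 2171; hence R_5(9) > 2171.


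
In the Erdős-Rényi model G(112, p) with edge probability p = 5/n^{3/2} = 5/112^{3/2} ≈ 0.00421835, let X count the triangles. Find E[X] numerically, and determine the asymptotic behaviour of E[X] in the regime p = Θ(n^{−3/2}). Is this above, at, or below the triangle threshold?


Number of potential triangles: C(112, 3) = 227920.
Each occurs with probability p³ ≈ (0.00421835)³ ≈ 7.50635174e-08.
By linearity: E[X] = C(112, 3)·p³ ≈ 227920 · 7.50635174e-08 ≈ 0.017108.
Since α = 3/2 > 1, p = c/n^{3/2} = o(1/n) is below the triangle threshold p ~ 1/n. Asymptotically E[X] ~ (c³/6)·n^{3(1−α)} = (5³/6)·n^{-1.5} → 0, so by Markov's inequality G has no triangles w.h.p.

E[X] ≈ 0.017108; in regime p = Θ(1/n^{3/2}) E[X] tends to 0 (below the triangle threshold p ~ 1/n).


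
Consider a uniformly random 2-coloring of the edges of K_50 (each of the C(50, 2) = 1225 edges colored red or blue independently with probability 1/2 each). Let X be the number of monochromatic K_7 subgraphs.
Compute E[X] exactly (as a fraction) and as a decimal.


Let X = Σ_S X_S over the C(50, 7) = 99884400 subsets S of size 7, where X_S = 1 if the K_7 on S is monochromatic.
For a fixed S, the K_7 on S has C(7, 2) = 21 edges. P[all 21 edges red] = (1/2)^21, and likewise for blue, so P[monochromatic] = 2·(1/2)^21 = 2^{1 − 21} = 1/1048576.
By linearity: E[X] = C(50, 7) · 2^{1 − 21} = 99884400 · 1/1048576 = 6242775/65536.
Numerically: E[X] ≈ 95.257187.

E[X] = C(50,7)·2^(1−C(7,2)) = 6242775/65536 ≈ 95.257187.


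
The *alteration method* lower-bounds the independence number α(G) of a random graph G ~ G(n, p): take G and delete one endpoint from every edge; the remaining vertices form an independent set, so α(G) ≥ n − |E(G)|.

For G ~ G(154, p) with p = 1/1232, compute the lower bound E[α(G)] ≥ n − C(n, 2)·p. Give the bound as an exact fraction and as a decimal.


E[|E(G)|] = C(154, 2)·p = 11781 · (1/1232) = 153/16.
E[α(G)] ≥ n − E[|E(G)|] = 154 − 153/16 = 2311/16.
Numerically: ≈ 144.437500.
(This is only a lower bound; the true E[α(G)] may be larger.)

E[α(G)] ≥ 2311/16 ≈ 144.437500.


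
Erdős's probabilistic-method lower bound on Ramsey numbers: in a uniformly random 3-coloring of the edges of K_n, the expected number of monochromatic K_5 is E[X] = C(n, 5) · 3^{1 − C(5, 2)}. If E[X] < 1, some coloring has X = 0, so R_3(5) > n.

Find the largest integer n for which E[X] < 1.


We need C(n, 5) · 3^{1 − 10} < 1, i.e. C(n, 5) < 3^{10 − 1} = 19683.
Check values of n near the boundary:
  n = 16: C(16, 5) = 4368; 4368 < 19683? YES
  n = 17: C(17, 5) = 6188; 6188 < 19683? YES
  n = 18: C(18, 5) = 8568; 8568 < 19683? YES
  n = 19: C(19, 5) = 11628; 11628 < 19683? YES
  n = 20: C(20, 5) = 15504; 15504 < 19683? YES
  n = 21: C(21, 5) = 20349; 20349 < 19683? NO
  n = 22: C(22, 5) = 26334; 26334 < 19683? NO
  n = 23: C(23, 5) = 33649; 33649 < 19683? NO
The largest n with C(n, 5) < 19683 is n = 20 (where E[X] = 5168/6561 ≈ 0.7876848). Hence R_3(5) > 20, i.e. R_3(5) ≥ 21.

Largest n = 20; hence R_3(5) > 20.


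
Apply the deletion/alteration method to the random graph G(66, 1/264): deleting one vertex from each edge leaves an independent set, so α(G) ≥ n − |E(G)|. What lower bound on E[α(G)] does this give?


E[|E(G)|] = C(66, 2)·p = 2145 · (1/264) = 65/8.
E[α(G)] ≥ n − E[|E(G)|] = 66 − 65/8 = 463/8.
Numerically: ≈ 57.875000.
(This is only a lower bound; the true E[α(G)] may be larger.)

E[α(G)] ≥ 463/8 ≈ 57.875000.


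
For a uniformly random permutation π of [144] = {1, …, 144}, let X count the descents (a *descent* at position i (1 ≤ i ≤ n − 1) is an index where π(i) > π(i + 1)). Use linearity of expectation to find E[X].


Write X = Σ X_I over i = 1, …, 143, with X_I the indicator of one descent.
There are 143 indicators.
For each fixed i, the pair (π(i), π(i+1)) is a uniformly random ordered pair of distinct values from {1, …, 144}; by symmetry P[π(i) > π(i+1)] = 1/2.
By linearity: E[X] = 143 · (1/2) = (144 − 1) · (1/2) = 143/2 ≈ 71.50000.

E[X] = 143/2 = 71.50000.


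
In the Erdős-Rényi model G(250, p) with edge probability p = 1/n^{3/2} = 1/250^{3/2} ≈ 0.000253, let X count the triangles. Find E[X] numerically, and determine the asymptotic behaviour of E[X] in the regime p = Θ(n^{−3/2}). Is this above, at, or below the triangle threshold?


Number of potential triangles: C(250, 3) = 2573000.
Each occurs with probability p³ ≈ (0.000253)³ ≈ 1.61909e-11.
By linearity: E[X] = C(250, 3)·p³ ≈ 2573000 · 1.61909e-11 ≈ 0.000.
Since α = 3/2 > 1, p = c/n^{3/2} = o(1/n) is below the triangle threshold p ~ 1/n. Asymptotically E[X] ~ (c³/6)·n^{3(1−α)} = (1³/6)·n^{-1.5} → 0, so by Markov's inequality G has no triangles w.h.p.

E[X] ≈ 0.000; in regime p = Θ(1/n^{3/2}) E[X] tends to 0 (below the triangle threshold p ~ 1/n).


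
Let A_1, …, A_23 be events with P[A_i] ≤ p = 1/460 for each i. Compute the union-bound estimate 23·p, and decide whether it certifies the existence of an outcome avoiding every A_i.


Union bound: P[∪_{i=1}^{23} A_i] ≤ Σ_i P[A_i] ≤ 23·p = 23·(1/460) = 1/20.
Numerically: 1/20 ≈ 0.050.
Is 1/20 < 1? YES.
Since P[∪ A_i] ≤ 1/20 < 1, the complement has P[∩ A_i^c] ≥ 1 − 1/20 = 19/20 > 0, so some outcome avoids every A_i.

23·p = 1/20 ≈ 0.050; existence CERTIFIED by the union bound.


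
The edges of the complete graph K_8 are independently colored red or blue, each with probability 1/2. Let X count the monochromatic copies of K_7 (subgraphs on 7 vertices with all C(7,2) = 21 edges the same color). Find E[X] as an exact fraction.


Let X = Σ_S X_S over the C(8, 7) = 8 subsets S of size 7, where X_S = 1 if the K_7 on S is monochromatic.
For a fixed S, the K_7 on S has C(7, 2) = 21 edges. P[all 21 edges red] = (1/2)^21, and likewise for blue, so P[monochromatic] = 2·(1/2)^21 = 2^{1 − 21} = 1/1048576.
Summing: E[X] = C(8, 7) · 2^{1 − 21} = 8 · 1/1048576 = 1/131072.
Numerically: E[X] ≈ 0.0000.

E[X] = C(8,7)·2^(1−C(7,2)) = 1/131072 ≈ 0.0000.


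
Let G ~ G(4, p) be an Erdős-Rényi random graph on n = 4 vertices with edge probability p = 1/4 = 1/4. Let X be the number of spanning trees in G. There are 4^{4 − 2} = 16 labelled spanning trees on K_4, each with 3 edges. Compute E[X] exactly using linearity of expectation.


K_4 has 4^{4 − 2} = 16 labelled spanning trees.
For each such spanning tree H, let X_H = 1 if all 3 edges of H are present in G. Then P[X_H = 1] = p^{3} = (1/4)^{3} = 1/64.
Summing the indicators: E[X] = Σ_H E[X_H] = 16 · p^{3} = 16 · 1/64 = 1/4.
Numerically: E[X] ≈ 0.25.

E[X] = 16 · (1/4)^{3} = 1/4 ≈ 0.25.


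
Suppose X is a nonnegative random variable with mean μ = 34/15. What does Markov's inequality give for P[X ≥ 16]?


μ = E[X] = 34/15, a = 16.
Markov: P[X ≥ 16] ≤ μ/a = (34/15)/16 = 17/120.
Numerically: ≈ 0.142.
(Since a = 16 > μ = 2.267, the bound 17/120 is < 1 and informative.)

P[X ≥ 16] ≤ 17/120 ≈ 0.142.


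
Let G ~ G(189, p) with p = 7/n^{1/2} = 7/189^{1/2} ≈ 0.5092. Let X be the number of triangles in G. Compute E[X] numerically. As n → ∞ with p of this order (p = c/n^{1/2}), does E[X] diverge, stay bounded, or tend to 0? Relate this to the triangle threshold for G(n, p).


Number of potential triangles: C(189, 3) = 1107414.
Each occurs with probability p³ ≈ (0.5092)³ ≈ 1.320084e-01.
By linearity: E[X] = C(189, 3)·p³ ≈ 1107414 · 1.320084e-01 ≈ 146187.8986.
Since α = 1/2 < 1, p = c/n^{1/2} ≫ 1/n is above the triangle threshold p ~ 1/n. Asymptotically E[X] ~ (c³/6)·n^{3(1−α)} = (7³/6)·n^{1.5} → ∞; triangles are abundant w.h.p.

E[X] ≈ 146187.8986; in regime p = Θ(1/n^{1/2}) E[X] diverges (above the triangle threshold p ~ 1/n).


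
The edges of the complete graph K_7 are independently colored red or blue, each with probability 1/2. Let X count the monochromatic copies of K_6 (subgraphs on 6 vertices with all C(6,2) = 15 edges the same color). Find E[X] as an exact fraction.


Let X = Σ_S X_S over the C(7, 6) = 7 subsets S of size 6, where X_S = 1 if the K_6 on S is monochromatic.
For a fixed S, the K_6 on S has C(6, 2) = 15 edges. P[all 15 edges red] = (1/2)^15, and likewise for blue, so P[monochromatic] = 2·(1/2)^15 = 2^{1 − 15} = 1/16384.
By linearity: E[X] = C(7, 6) · 2^{1 − 15} = 7 · 1/16384 = 7/16384.
Numerically: E[X] ≈ 0.000.

E[X] = C(7,6)·2^(1−C(6,2)) = 7/16384 ≈ 0.000.


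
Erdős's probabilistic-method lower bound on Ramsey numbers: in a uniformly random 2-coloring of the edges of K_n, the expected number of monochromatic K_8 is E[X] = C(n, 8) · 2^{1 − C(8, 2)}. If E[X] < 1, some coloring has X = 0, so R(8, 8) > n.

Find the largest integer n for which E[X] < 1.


We need C(n, 8) · 2^{1 − 28} < 1, i.e. C(n, 8) < 2^{28 − 1} = 134217728.
Check values of n near the boundary:
  n = 41: C(41, 8) = 95548245; 95548245 < 134217728? YES
  n = 42: C(42, 8) = 118030185; 118030185 < 134217728? YES
  n = 43: C(43, 8) = 145008513; 145008513 < 134217728? NO
  n = 44: C(44, 8) = 177232627; 177232627 < 134217728? NO
  n = 45: C(45, 8) = 215553195; 215553195 < 134217728? NO
The largest n with C(n, 8) < 134217728 is n = 42 (where E[X] = 118030185/134217728 ≈ 0.8794). Hence R(8, 8) > 42, i.e. R(8, 8) ≥ 43.

Largest n = 42; hence R(8, 8) > 42.


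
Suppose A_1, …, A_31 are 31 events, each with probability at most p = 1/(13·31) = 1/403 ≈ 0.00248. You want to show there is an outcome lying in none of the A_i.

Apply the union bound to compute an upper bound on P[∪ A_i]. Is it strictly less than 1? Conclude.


Union bound: P[∪_{i=1}^{31} A_i] ≤ Σ_i P[A_i] ≤ 31·p = 31·(1/403) = 1/13.
Numerically: 1/13 ≈ 0.07692.
Is 1/13 < 1? YES.
Since P[∪ A_i] ≤ 1/13 < 1, the complement has P[∩ A_i^c] ≥ 1 − 1/13 = 12/13 > 0, so some outcome avoids every A_i.

31·p = 1/13 ≈ 0.07692; existence CERTIFIED by the union bound.


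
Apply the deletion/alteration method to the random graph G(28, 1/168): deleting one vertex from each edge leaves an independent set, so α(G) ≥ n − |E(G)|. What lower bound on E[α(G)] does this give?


E[|E(G)|] = C(28, 2)·p = 378 · (1/168) = 9/4.
E[α(G)] ≥ n − E[|E(G)|] = 28 − 9/4 = 103/4.
Numerically: ≈ 25.750.
(This is only a lower bound; the true E[α(G)] may be larger.)

E[α(G)] ≥ 103/4 ≈ 25.750.
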